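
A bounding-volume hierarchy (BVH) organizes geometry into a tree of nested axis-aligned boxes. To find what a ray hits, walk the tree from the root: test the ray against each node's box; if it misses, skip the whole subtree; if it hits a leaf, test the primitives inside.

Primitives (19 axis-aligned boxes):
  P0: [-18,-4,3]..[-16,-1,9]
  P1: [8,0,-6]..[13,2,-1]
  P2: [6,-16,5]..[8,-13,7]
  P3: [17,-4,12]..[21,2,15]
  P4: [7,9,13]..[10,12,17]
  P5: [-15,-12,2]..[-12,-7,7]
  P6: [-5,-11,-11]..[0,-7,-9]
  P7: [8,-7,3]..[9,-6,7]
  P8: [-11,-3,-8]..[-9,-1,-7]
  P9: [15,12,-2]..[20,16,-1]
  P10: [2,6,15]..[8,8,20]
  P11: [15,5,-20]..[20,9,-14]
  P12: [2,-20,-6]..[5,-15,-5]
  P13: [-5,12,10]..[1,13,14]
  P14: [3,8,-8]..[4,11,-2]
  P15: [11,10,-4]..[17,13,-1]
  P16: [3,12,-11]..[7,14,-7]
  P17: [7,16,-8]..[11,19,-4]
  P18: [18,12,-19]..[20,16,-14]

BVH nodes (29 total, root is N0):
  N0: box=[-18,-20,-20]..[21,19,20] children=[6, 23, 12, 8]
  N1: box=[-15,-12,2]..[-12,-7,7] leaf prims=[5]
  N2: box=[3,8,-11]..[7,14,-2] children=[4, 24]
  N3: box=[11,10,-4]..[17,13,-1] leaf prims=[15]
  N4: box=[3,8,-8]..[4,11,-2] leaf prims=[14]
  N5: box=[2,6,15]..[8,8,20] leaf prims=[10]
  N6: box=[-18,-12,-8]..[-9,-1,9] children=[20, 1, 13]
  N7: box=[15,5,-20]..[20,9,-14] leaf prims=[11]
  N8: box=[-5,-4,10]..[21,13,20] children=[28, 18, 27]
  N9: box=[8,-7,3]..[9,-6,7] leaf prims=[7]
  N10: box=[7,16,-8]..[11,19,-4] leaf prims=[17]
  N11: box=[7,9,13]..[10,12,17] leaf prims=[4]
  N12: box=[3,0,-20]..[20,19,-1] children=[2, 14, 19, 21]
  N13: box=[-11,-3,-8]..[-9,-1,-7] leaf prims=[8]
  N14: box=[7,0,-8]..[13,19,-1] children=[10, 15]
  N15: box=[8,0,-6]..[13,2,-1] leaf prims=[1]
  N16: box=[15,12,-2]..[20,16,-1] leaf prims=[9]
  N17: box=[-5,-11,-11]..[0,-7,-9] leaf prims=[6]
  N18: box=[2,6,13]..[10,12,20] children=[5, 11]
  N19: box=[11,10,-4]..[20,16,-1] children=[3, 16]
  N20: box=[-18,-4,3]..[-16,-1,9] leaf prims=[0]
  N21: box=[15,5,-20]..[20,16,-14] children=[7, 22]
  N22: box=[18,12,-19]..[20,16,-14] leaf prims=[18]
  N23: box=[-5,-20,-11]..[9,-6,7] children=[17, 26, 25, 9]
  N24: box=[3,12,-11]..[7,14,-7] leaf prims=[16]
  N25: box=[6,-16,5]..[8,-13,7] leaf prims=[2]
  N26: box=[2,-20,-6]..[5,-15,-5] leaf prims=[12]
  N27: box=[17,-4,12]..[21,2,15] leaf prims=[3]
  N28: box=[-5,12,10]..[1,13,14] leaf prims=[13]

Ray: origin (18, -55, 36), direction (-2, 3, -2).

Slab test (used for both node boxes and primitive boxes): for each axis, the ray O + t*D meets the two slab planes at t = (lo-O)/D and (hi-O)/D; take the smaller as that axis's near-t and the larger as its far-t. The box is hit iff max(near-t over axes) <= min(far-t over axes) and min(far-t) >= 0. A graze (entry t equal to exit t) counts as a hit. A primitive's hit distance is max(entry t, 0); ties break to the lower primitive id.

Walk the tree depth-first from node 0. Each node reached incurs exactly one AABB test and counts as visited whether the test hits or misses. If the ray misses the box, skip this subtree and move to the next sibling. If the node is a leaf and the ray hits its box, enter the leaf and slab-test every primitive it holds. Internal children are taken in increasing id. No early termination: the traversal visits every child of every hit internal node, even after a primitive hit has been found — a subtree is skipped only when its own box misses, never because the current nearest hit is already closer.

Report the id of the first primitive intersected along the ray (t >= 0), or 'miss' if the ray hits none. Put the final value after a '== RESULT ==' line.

Trace the traversal:
N0 x:[-3/2,18] y:[35/3,74/3] z:[8,28] -> hit [35/3,18], descend [6, 8, 12, 23]
  N6 x:[27/2,18] y:[43/3,18] z:[27/2,22] -> hit [43/3,18], descend [1, 13, 20]
    N1 x:[15,33/2] y:[43/3,16] z:[29/2,17] -> hit [15,16] leaf, test {P5@t=15}
    N13 x:[27/2,29/2] y:[52/3,18] z:[43/2,22] -> miss, prune
    N20 x:[17,18] y:[17,18] z:[27/2,33/2] -> miss, prune
  N8 x:[-3/2,23/2] y:[17,68/3] z:[8,13] -> miss, prune
  N12 x:[-1,15/2] y:[55/3,74/3] z:[37/2,28] -> miss, prune
  N23 x:[9/2,23/2] y:[35/3,49/3] z:[29/2,47/2] -> miss, prune

8 AABB tests over nodes [0, 6, 1, 13, 20, 8, 12, 23]; 1 leaf entered; closest P5.

== RESULT ==
5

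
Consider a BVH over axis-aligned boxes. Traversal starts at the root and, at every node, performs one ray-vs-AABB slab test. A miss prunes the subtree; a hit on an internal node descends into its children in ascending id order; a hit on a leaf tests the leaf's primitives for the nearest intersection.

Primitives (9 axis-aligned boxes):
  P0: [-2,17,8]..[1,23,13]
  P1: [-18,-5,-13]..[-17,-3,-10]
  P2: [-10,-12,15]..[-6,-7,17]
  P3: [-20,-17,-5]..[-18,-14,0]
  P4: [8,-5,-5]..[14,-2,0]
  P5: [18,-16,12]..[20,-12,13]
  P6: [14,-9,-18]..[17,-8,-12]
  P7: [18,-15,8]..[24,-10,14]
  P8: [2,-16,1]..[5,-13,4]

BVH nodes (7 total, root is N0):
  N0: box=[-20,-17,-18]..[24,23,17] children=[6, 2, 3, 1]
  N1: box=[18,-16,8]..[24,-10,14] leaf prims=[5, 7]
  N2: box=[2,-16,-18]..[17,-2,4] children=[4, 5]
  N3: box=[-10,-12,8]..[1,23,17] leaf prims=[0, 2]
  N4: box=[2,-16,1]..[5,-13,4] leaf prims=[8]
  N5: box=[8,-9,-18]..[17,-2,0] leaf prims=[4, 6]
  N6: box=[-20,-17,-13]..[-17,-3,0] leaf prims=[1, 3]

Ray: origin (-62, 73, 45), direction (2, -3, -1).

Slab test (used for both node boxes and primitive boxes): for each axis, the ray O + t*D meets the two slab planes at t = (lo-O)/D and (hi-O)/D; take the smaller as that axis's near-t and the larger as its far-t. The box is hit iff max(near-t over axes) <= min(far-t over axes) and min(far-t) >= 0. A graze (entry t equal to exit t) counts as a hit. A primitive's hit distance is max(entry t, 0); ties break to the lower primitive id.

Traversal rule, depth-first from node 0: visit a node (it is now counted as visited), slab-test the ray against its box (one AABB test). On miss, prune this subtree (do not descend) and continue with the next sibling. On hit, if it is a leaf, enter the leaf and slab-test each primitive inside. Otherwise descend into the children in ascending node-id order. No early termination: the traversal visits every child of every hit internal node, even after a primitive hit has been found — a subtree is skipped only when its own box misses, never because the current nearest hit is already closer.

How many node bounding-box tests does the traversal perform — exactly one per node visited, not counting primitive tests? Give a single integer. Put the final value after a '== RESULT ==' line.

Walk:
N0 x:[21,43] y:[50/3,30] z:[28,63] -> hit [28,30], descend [1, 2, 3, 6]
  N1 x:[40,43] y:[83/3,89/3] z:[31,37] -> miss, prune
  N2 x:[32,79/2] y:[25,89/3] z:[41,63] -> miss, prune
  N3 x:[26,63/2] y:[50/3,85/3] z:[28,37] -> hit [28,85/3] leaf, test {P0(miss), P2@t=28}
  N6 x:[21,45/2] y:[76/3,30] z:[45,58] -> miss, prune

Summary -> nodes [0, 1, 2, 3, 6]; box-tests=5; leaf-entries=1; first=P2

== RESULT ==
5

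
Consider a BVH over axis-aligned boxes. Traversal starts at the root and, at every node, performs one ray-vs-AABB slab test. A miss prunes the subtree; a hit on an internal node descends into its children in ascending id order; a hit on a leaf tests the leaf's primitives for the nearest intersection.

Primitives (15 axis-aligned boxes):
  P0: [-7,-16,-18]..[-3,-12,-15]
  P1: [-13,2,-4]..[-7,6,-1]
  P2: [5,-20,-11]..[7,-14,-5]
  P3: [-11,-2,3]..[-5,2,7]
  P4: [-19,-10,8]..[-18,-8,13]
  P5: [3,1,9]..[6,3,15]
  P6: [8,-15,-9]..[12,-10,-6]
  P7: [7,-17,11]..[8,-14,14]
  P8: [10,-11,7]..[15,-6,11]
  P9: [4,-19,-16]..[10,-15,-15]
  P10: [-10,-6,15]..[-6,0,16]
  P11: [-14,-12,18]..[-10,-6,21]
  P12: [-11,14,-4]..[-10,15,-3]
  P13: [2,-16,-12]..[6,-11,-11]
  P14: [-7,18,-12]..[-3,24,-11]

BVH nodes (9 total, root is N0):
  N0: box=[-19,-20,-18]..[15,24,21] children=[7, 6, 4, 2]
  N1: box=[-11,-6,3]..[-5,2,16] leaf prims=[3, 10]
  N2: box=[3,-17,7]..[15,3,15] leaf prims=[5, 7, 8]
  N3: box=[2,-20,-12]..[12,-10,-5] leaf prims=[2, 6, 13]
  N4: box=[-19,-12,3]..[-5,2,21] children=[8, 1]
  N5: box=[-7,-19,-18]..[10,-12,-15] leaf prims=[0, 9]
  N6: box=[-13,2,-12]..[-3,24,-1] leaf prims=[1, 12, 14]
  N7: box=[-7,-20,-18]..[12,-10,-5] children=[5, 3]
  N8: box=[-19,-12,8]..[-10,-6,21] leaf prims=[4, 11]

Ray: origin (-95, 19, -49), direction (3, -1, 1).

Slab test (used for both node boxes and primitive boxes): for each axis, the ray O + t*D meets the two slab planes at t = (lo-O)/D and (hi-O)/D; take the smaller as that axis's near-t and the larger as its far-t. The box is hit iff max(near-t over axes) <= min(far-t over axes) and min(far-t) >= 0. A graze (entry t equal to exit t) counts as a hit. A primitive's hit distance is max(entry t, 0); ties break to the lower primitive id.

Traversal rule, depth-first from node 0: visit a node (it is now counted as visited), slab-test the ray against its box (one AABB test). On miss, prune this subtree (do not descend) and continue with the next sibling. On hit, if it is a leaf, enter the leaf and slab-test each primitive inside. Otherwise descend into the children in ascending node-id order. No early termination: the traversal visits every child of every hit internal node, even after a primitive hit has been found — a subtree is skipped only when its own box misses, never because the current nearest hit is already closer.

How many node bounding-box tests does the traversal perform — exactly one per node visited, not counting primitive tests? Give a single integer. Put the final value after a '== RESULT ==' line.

Walk:
N0 x:[76/3,110/3] y:[-5,39] z:[31,70] -> hit [31,110/3], descend [2, 4, 6, 7]
  N2 x:[98/3,110/3] y:[16,36] z:[56,64] -> miss, prune
  N4 x:[76/3,30] y:[17,31] z:[52,70] -> miss, prune
  N6 x:[82/3,92/3] y:[-5,17] z:[37,48] -> miss, prune
  N7 x:[88/3,107/3] y:[29,39] z:[31,44] -> hit [31,107/3], descend [3, 5]
    N3 x:[97/3,107/3] y:[29,39] z:[37,44] -> miss, prune
    N5 x:[88/3,35] y:[31,38] z:[31,34] -> hit [31,34] leaf, test {P0(miss), P9@t=34}

Visited [0, 2, 4, 6, 7, 3, 5]. Tests: 7 box, 1 leaf. Nearest: P9.

== RESULT ==
7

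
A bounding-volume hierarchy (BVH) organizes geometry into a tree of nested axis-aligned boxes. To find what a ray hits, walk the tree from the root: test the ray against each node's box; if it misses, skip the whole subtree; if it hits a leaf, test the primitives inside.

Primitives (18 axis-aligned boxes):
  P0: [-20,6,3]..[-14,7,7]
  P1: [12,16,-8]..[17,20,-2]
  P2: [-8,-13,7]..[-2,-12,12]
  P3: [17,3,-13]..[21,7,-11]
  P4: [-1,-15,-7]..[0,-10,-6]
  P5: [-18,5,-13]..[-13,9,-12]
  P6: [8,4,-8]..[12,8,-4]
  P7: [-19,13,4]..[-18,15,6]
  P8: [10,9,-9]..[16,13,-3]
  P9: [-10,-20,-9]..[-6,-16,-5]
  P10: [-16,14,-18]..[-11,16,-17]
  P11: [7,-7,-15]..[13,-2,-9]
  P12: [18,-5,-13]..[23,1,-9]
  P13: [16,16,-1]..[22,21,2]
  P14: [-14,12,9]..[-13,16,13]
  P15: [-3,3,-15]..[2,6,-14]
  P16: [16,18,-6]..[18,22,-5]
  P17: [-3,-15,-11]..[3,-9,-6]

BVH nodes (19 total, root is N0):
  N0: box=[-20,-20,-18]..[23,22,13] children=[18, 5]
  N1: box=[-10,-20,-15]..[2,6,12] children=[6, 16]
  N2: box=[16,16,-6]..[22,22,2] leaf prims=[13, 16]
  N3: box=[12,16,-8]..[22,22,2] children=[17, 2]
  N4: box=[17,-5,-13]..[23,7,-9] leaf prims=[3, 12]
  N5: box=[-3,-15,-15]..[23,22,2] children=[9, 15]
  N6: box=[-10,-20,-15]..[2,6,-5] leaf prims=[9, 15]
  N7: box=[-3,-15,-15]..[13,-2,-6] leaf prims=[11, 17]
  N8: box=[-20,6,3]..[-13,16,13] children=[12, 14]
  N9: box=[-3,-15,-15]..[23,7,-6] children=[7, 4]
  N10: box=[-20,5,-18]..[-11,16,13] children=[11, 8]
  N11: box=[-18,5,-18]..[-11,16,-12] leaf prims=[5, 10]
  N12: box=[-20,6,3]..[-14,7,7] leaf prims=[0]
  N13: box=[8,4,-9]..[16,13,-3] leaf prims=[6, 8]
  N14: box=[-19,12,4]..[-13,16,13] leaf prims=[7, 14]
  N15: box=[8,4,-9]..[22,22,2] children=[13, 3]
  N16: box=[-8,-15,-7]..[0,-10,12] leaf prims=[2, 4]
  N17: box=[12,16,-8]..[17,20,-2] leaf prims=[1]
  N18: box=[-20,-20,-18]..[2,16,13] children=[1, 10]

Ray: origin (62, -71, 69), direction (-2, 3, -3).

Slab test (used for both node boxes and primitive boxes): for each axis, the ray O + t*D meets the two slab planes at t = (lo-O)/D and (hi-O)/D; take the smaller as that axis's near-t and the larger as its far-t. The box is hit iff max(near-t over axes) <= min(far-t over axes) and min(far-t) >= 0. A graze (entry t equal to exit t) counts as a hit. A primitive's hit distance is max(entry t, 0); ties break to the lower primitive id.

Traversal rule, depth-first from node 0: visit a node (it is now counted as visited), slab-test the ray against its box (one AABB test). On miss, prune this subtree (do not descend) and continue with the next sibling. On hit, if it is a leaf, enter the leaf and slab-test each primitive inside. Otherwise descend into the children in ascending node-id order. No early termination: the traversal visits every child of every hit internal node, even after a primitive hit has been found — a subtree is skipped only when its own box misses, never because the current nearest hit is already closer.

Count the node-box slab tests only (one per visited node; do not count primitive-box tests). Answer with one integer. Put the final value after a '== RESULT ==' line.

Trace the traversal:
N0 x:[39/2,41] y:[17,31] z:[56/3,29] -> hit [39/2,29], descend [5, 18]
  N5 x:[39/2,65/2] y:[56/3,31] z:[67/3,28] -> hit [67/3,28], descend [9, 15]
    N9 x:[39/2,65/2] y:[56/3,26] z:[25,28] -> hit [25,26], descend [4, 7]
      N4 x:[39/2,45/2] y:[22,26] z:[26,82/3] -> miss, prune
      N7 x:[49/2,65/2] y:[56/3,23] z:[25,28] -> miss, prune
    N15 x:[20,27] y:[25,31] z:[67/3,26] -> hit [25,26], descend [3, 13]
      N3 x:[20,25] y:[29,31] z:[67/3,77/3] -> miss, prune
      N13 x:[23,27] y:[25,28] z:[24,26] -> hit [25,26] leaf, test {P6@t=25, P8(miss)}
  N18 x:[30,41] y:[17,29] z:[56/3,29] -> miss, prune

Summary -> nodes [0, 5, 9, 4, 7, 15, 3, 13, 18]; box-tests=9; leaf-entries=1; first=P6

== RESULT ==
9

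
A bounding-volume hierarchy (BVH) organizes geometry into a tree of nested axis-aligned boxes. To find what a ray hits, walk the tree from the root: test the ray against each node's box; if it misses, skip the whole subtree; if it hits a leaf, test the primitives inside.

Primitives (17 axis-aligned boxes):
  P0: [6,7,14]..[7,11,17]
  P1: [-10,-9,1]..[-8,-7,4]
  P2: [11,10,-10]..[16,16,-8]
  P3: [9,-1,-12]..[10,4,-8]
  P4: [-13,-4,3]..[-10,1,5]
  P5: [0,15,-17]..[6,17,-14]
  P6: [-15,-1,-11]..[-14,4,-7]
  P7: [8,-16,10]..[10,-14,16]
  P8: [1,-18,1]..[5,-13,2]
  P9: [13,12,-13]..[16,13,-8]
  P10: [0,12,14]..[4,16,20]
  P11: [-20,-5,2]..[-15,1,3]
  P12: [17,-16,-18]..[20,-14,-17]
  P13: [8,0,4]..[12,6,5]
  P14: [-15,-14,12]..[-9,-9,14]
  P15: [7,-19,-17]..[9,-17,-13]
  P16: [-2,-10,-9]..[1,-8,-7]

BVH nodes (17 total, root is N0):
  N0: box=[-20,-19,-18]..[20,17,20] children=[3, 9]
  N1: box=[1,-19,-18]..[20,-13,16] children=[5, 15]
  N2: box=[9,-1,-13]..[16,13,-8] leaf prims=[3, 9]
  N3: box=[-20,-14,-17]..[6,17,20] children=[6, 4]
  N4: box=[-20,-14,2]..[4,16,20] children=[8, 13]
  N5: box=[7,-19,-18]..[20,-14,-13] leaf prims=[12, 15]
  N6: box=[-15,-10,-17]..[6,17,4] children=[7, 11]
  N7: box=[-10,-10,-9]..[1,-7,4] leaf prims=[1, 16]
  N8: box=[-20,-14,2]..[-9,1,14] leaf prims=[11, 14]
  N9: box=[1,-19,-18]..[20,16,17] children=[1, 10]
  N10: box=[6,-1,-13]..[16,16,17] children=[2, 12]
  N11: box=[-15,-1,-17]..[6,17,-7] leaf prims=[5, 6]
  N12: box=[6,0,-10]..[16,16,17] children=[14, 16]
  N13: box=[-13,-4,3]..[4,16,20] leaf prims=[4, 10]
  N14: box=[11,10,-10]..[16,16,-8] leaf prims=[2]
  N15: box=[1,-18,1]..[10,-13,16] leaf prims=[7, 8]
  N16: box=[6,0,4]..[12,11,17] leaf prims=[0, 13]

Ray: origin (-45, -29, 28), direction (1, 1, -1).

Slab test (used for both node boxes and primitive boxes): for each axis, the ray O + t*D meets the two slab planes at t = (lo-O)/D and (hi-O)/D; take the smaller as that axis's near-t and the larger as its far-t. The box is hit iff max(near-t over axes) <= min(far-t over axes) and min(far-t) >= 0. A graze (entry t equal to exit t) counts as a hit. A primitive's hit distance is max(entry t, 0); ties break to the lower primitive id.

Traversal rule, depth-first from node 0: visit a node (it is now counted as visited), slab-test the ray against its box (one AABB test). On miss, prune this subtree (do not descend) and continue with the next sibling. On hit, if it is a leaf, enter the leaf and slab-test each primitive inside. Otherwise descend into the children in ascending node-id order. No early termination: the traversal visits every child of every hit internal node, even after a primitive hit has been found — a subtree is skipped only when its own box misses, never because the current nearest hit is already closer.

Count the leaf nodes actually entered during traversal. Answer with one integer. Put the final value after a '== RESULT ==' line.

Trace the traversal:
N0 x:[25,65] y:[10,46] z:[8,46] -> hit [25,46], descend [3, 9]
  N3 x:[25,51] y:[15,46] z:[8,45] -> hit [25,45], descend [4, 6]
    N4 x:[25,49] y:[15,45] z:[8,26] -> hit [25,26], descend [8, 13]
      N8 x:[25,36] y:[15,30] z:[14,26] -> hit [25,26] leaf, test {P11@t=25, P14(miss)}
      N13 x:[32,49] y:[25,45] z:[8,25] -> miss, prune
    N6 x:[30,51] y:[19,46] z:[24,45] -> hit [30,45], descend [7, 11]
      N7 x:[35,46] y:[19,22] z:[24,37] -> miss, prune
      N11 x:[30,51] y:[28,46] z:[35,45] -> hit [35,45] leaf, test {P5@t=45, P6(miss)}
  N9 x:[46,65] y:[10,45] z:[11,46] -> miss, prune

9 AABB tests over nodes [0, 3, 4, 8, 13, 6, 7, 11, 9]; 2 leaves entered; closest P11.

== RESULT ==
2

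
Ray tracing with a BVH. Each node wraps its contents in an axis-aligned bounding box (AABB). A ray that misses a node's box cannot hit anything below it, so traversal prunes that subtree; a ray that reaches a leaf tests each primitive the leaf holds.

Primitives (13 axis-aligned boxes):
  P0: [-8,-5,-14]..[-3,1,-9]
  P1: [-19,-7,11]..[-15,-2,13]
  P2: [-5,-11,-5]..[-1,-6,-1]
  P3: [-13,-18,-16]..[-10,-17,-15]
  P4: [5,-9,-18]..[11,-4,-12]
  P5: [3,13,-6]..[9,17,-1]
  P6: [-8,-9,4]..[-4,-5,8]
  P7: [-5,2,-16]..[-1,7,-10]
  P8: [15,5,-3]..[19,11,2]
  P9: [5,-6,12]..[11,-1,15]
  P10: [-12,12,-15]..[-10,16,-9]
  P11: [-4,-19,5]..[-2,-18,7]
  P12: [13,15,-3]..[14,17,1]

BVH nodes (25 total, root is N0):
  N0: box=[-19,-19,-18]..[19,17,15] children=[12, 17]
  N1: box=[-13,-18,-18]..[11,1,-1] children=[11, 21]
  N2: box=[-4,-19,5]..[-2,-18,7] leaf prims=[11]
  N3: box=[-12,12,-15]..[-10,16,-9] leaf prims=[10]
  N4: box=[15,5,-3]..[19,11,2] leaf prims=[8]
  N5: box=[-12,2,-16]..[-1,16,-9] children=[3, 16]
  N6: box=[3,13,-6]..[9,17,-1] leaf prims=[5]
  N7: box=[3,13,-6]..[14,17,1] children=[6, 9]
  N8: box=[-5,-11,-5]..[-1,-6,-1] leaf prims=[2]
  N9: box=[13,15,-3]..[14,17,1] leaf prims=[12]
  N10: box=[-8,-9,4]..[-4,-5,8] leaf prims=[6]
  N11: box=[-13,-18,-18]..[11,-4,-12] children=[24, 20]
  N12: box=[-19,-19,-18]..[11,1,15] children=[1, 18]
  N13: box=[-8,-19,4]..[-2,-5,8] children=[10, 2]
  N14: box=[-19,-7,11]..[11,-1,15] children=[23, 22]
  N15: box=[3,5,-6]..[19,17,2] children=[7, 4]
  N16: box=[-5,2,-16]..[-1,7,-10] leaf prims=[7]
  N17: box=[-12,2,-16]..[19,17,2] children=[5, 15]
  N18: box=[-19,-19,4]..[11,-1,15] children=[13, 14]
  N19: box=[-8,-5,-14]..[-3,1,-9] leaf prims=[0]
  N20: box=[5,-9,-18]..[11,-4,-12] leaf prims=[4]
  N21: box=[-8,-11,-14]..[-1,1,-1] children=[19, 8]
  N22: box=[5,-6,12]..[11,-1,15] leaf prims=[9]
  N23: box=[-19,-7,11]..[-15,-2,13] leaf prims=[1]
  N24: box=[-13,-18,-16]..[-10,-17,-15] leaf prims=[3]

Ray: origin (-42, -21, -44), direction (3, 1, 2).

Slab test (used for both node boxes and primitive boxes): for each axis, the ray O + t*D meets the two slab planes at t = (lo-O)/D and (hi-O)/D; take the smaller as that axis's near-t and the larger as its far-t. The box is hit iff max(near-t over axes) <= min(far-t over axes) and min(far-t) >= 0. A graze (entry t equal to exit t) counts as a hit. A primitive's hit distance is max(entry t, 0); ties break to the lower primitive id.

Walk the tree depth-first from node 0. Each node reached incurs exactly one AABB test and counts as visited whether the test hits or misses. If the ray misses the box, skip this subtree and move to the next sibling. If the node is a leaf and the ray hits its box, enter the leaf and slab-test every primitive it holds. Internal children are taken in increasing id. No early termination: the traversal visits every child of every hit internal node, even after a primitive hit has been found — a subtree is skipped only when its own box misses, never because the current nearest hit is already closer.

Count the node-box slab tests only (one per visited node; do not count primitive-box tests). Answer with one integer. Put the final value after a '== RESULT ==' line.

Walk:
N0 x:[23/3,61/3] y:[2,38] z:[13,59/2] -> hit [13,61/3], descend [12, 17]
  N12 x:[23/3,53/3] y:[2,22] z:[13,59/2] -> hit [13,53/3], descend [1, 18]
    N1 x:[29/3,53/3] y:[3,22] z:[13,43/2] -> hit [13,53/3], descend [11, 21]
      N11 x:[29/3,53/3] y:[3,17] z:[13,16] -> hit [13,16], descend [20, 24]
        N20 x:[47/3,53/3] y:[12,17] z:[13,16] -> hit [47/3,16] leaf, test {P4@t=47/3}
        N24 x:[29/3,32/3] y:[3,4] z:[14,29/2] -> miss, prune
      N21 x:[34/3,41/3] y:[10,22] z:[15,43/2] -> miss, prune
    N18 x:[23/3,53/3] y:[2,20] z:[24,59/2] -> miss, prune
  N17 x:[10,61/3] y:[23,38] z:[14,23] -> miss, prune

Visited [0, 12, 1, 11, 20, 24, 21, 18, 17]. Tests: 9 box, 1 leaf. Nearest: P4.

== RESULT ==
9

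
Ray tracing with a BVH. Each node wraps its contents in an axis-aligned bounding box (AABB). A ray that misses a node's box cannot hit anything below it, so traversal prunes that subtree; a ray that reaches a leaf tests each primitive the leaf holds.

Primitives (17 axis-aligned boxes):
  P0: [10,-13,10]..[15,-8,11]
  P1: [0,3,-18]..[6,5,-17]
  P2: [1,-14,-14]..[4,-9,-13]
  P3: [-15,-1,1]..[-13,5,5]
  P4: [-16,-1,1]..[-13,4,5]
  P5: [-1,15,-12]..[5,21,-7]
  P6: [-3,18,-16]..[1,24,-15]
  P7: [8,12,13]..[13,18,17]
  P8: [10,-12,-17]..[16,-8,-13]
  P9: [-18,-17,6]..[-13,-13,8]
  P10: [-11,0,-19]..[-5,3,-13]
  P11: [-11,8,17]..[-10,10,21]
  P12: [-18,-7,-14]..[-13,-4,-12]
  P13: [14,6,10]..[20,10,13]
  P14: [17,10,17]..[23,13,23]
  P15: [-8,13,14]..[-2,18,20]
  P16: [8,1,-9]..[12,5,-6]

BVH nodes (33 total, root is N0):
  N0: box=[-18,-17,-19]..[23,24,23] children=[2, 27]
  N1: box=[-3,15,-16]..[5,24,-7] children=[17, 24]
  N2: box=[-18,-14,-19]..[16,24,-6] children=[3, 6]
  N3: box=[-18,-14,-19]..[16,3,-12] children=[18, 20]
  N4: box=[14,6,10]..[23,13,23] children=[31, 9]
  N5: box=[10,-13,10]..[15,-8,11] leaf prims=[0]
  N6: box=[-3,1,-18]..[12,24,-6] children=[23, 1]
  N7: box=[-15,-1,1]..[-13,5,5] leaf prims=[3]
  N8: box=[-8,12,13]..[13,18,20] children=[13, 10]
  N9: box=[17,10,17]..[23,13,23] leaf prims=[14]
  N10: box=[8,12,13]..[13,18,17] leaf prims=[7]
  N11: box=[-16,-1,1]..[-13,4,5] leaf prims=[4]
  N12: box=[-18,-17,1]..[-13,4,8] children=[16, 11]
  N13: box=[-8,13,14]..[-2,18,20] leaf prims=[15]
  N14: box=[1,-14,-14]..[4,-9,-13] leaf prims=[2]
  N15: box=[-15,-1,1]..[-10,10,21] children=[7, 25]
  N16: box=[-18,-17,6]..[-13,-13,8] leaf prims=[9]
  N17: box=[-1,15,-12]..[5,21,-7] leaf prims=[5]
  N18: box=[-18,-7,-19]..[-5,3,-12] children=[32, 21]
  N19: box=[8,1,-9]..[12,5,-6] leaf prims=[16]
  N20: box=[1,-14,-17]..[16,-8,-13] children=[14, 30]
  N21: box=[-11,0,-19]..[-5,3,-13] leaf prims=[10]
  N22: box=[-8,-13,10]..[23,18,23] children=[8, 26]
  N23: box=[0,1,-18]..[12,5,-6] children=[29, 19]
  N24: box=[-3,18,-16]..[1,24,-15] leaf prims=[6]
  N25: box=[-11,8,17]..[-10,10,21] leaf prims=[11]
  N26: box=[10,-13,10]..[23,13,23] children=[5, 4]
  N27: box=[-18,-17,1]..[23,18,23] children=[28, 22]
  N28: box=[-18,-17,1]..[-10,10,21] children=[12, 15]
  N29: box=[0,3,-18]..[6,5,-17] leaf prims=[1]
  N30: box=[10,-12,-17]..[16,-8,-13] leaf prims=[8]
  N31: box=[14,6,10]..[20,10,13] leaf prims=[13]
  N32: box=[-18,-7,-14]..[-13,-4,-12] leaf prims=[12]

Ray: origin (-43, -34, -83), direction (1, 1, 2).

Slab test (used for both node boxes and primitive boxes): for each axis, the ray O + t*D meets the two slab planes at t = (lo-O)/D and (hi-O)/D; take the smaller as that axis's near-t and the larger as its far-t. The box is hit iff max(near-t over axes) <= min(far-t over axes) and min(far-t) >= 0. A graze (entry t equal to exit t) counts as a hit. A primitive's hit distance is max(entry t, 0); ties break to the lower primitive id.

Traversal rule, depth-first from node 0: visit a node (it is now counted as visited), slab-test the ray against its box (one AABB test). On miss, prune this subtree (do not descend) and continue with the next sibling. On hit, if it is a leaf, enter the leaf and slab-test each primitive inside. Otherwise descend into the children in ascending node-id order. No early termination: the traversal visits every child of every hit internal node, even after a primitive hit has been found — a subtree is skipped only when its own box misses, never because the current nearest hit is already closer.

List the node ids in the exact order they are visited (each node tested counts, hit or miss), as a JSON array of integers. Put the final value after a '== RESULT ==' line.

Traverse from the root:
N0 x:[25,66] y:[17,58] z:[32,53] -> hit [32,53], descend [2, 27]
  N2 x:[25,59] y:[20,58] z:[32,77/2] -> hit [32,77/2], descend [3, 6]
    N3 x:[25,59] y:[20,37] z:[32,71/2] -> hit [32,71/2], descend [18, 20]
      N18 x:[25,38] y:[27,37] z:[32,71/2] -> hit [32,71/2], descend [21, 32]
        N21 x:[32,38] y:[34,37] z:[32,35] -> hit [34,35] leaf, test {P10@t=34}
        N32 x:[25,30] y:[27,30] z:[69/2,71/2] -> miss, prune
      N20 x:[44,59] y:[20,26] z:[33,35] -> miss, prune
    N6 x:[40,55] y:[35,58] z:[65/2,77/2] -> miss, prune
  N27 x:[25,66] y:[17,52] z:[42,53] -> hit [42,52], descend [22, 28]
    N22 x:[35,66] y:[21,52] z:[93/2,53] -> hit [93/2,52], descend [8, 26]
      N8 x:[35,56] y:[46,52] z:[48,103/2] -> hit [48,103/2], descend [10, 13]
        N10 x:[51,56] y:[46,52] z:[48,50] -> miss, prune
        N13 x:[35,41] y:[47,52] z:[97/2,103/2] -> miss, prune
      N26 x:[53,66] y:[21,47] z:[93/2,53] -> miss, prune
    N28 x:[25,33] y:[17,44] z:[42,52] -> miss, prune

order=[0, 2, 3, 18, 21, 32, 20, 6, 27, 22, 8, 10, 13, 26, 28]  |boxes|=15  |leaves|=1  hit=P10

== RESULT ==
[0, 2, 3, 18, 21, 32, 20, 6, 27, 22, 8, 10, 13, 26, 28]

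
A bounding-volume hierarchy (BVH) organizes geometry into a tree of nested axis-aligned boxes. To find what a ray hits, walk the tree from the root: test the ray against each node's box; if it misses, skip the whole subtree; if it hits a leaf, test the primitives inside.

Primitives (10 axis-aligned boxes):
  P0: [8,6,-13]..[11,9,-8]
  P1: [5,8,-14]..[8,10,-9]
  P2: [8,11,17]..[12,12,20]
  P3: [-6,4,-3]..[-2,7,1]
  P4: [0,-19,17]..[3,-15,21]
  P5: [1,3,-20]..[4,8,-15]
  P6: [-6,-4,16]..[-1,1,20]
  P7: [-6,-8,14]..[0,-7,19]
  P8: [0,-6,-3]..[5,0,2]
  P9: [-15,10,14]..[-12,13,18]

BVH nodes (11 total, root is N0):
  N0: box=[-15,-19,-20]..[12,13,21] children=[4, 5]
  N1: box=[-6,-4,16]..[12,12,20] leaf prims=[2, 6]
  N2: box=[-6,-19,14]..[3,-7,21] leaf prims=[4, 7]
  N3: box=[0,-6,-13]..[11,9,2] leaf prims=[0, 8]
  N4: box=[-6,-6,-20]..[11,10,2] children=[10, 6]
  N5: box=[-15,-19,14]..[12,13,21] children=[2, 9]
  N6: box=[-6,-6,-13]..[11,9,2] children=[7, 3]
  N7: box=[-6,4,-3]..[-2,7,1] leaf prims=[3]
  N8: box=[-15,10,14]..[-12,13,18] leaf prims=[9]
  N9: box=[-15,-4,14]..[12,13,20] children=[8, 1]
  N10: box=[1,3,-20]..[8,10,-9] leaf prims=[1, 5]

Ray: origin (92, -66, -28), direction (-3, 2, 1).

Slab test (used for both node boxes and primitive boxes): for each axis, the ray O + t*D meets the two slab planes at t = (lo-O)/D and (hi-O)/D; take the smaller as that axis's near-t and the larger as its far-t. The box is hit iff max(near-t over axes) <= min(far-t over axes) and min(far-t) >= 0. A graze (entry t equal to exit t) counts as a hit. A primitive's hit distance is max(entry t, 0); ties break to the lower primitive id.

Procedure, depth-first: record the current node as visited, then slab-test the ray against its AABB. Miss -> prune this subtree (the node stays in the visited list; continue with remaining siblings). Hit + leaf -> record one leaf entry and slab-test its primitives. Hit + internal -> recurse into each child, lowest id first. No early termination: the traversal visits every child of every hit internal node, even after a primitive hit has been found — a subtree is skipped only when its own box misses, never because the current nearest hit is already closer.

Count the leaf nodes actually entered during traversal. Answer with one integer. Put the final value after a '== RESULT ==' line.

Traverse from the root:
N0 x:[80/3,107/3] y:[47/2,79/2] z:[8,49] -> hit [80/3,107/3], descend [4, 5]
  N4 x:[27,98/3] y:[30,38] z:[8,30] -> hit [30,30], descend [6, 10]
    N6 x:[27,98/3] y:[30,75/2] z:[15,30] -> hit [30,30], descend [3, 7]
      N3 x:[27,92/3] y:[30,75/2] z:[15,30] -> hit [30,30] leaf, test {P0(miss), P8@t=30}
      N7 x:[94/3,98/3] y:[35,73/2] z:[25,29] -> miss, prune
    N10 x:[28,91/3] y:[69/2,38] z:[8,19] -> miss, prune
  N5 x:[80/3,107/3] y:[47/2,79/2] z:[42,49] -> miss, prune

order=[0, 4, 6, 3, 7, 10, 5]  |boxes|=7  |leaves|=1  hit=P8

== RESULT ==
1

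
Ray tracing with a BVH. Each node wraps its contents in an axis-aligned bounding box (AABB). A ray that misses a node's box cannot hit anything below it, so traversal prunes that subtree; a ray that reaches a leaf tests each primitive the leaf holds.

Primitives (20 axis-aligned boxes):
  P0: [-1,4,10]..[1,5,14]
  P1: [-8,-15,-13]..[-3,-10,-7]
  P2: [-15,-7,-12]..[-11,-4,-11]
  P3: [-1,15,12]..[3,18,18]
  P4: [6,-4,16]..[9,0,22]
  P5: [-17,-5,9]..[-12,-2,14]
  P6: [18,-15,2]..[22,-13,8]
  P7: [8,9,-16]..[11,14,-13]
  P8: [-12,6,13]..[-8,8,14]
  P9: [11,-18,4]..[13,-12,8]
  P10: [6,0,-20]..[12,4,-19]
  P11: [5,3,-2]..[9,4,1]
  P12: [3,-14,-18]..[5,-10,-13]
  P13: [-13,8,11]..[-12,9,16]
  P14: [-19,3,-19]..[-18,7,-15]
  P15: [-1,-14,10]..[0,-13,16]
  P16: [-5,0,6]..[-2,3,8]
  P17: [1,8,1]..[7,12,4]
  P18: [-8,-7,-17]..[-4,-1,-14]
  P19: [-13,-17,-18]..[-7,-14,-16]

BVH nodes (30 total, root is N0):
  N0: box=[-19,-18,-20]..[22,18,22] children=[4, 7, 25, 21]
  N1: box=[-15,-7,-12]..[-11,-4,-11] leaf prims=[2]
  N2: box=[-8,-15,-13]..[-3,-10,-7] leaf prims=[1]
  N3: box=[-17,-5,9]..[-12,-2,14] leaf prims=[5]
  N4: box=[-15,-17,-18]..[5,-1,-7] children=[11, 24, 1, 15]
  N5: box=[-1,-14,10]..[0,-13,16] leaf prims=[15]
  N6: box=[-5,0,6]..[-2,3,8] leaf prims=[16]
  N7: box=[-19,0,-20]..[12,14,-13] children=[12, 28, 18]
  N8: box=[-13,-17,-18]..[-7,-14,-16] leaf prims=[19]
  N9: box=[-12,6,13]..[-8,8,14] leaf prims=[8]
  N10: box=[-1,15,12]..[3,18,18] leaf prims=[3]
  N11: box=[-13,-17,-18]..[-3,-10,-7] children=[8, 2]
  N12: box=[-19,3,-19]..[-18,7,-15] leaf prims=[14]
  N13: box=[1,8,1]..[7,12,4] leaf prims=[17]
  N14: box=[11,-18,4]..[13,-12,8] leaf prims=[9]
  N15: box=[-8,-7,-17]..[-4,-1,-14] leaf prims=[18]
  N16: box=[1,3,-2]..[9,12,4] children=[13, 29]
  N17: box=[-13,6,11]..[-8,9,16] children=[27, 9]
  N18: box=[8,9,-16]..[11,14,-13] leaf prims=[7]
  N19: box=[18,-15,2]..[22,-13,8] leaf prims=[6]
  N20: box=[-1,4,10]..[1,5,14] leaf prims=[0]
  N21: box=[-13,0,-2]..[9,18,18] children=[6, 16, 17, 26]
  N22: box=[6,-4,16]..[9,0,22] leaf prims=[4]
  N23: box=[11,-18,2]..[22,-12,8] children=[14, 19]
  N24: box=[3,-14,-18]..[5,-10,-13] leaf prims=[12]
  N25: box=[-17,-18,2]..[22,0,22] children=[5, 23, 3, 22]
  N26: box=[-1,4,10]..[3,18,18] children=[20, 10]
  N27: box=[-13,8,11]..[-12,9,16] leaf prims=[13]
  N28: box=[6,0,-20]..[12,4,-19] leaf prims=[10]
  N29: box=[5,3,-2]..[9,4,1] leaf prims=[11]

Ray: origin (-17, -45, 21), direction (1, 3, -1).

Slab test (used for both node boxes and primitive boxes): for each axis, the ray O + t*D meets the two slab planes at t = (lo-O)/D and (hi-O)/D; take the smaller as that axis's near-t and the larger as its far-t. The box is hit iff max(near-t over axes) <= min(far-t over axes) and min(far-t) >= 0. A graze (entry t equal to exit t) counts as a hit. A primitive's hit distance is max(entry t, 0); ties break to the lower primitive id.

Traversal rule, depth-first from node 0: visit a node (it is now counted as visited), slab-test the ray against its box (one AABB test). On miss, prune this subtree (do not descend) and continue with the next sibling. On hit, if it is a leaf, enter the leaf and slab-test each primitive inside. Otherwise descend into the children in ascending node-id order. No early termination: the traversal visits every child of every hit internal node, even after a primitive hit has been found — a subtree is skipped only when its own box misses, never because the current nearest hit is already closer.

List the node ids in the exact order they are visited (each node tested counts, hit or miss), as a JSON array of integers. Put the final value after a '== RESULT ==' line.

Traverse from the root:
N0 x:[-2,39] y:[9,21] z:[-1,41] -> hit [9,21], descend [4, 7, 21, 25]
  N4 x:[2,22] y:[28/3,44/3] z:[28,39] -> miss, prune
  N7 x:[-2,29] y:[15,59/3] z:[34,41] -> miss, prune
  N21 x:[4,26] y:[15,21] z:[3,23] -> hit [15,21], descend [6, 16, 17, 26]
    N6 x:[12,15] y:[15,16] z:[13,15] -> hit [15,15] leaf, test {P16@t=15}
    N16 x:[18,26] y:[16,19] z:[17,23] -> hit [18,19], descend [13, 29]
      N13 x:[18,24] y:[53/3,19] z:[17,20] -> hit [18,19] leaf, test {P17@t=18}
      N29 x:[22,26] y:[16,49/3] z:[20,23] -> miss, prune
    N17 x:[4,9] y:[17,18] z:[5,10] -> miss, prune
    N26 x:[16,20] y:[49/3,21] z:[3,11] -> miss, prune
  N25 x:[0,39] y:[9,15] z:[-1,19] -> hit [9,15], descend [3, 5, 22, 23]
    N3 x:[0,5] y:[40/3,43/3] z:[7,12] -> miss, prune
    N5 x:[16,17] y:[31/3,32/3] z:[5,11] -> miss, prune
    N22 x:[23,26] y:[41/3,15] z:[-1,5] -> miss, prune
    N23 x:[28,39] y:[9,11] z:[13,19] -> miss, prune

order=[0, 4, 7, 21, 6, 16, 13, 29, 17, 26, 25, 3, 5, 22, 23]  |boxes|=15  |leaves|=2  hit=P16

== RESULT ==
[0, 4, 7, 21, 6, 16, 13, 29, 17, 26, 25, 3, 5, 22, 23]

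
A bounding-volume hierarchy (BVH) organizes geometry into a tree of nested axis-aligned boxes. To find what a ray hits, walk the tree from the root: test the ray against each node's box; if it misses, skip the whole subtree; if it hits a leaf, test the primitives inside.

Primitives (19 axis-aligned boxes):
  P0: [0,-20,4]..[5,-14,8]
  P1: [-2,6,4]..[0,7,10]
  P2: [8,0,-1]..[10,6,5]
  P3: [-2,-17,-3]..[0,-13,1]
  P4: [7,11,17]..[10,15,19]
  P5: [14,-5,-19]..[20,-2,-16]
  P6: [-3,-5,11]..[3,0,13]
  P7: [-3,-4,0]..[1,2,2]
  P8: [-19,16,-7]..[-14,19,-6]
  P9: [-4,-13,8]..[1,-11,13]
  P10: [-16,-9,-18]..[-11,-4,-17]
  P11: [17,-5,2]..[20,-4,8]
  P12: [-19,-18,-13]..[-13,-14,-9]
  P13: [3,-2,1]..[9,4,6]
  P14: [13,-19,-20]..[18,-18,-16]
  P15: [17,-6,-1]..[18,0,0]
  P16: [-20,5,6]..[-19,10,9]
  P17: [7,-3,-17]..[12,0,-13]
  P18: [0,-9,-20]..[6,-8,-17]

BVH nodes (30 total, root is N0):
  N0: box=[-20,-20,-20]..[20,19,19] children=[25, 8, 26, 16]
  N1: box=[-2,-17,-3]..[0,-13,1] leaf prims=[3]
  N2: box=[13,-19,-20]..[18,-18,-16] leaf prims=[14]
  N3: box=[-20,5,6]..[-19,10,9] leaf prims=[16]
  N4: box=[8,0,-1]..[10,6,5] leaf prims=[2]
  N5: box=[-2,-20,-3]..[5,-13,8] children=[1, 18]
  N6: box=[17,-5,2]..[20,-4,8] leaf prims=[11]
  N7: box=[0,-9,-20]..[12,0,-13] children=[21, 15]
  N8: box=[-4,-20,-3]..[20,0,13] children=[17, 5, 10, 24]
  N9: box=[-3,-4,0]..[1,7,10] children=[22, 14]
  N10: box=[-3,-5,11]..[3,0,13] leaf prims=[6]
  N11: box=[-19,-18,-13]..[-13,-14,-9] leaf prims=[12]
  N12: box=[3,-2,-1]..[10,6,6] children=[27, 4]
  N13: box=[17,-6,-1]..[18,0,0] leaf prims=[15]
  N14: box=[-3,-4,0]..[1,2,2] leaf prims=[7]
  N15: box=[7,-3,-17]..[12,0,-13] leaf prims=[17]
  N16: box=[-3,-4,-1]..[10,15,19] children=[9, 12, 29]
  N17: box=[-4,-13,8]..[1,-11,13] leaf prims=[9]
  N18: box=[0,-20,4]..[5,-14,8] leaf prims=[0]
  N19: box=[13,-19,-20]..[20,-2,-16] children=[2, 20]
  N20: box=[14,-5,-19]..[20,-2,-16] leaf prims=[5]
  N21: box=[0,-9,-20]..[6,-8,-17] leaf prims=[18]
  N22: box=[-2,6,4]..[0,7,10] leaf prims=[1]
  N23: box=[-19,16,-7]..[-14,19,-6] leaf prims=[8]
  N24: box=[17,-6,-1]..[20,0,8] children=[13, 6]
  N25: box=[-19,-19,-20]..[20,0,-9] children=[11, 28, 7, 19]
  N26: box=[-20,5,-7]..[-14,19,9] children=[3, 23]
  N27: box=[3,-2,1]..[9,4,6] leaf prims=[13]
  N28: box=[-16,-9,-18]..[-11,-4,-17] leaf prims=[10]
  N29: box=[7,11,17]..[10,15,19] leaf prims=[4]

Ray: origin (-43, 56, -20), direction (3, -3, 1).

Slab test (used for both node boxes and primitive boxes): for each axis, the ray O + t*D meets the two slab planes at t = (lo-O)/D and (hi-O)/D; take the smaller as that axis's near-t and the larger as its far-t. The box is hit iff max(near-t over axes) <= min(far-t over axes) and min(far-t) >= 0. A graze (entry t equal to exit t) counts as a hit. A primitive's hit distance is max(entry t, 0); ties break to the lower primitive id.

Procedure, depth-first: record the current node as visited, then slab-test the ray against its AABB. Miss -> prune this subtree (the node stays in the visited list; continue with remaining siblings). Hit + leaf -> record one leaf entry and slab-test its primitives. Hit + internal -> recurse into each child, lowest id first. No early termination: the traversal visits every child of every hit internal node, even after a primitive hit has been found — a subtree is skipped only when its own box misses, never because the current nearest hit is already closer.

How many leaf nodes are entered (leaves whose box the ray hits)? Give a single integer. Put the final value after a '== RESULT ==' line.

Traverse from the root:
N0 x:[23/3,21] y:[37/3,76/3] z:[0,39] -> hit [37/3,21], descend [8, 16, 25, 26]
  N8 x:[13,21] y:[56/3,76/3] z:[17,33] -> hit [56/3,21], descend [5, 10, 17, 24]
    N5 x:[41/3,16] y:[23,76/3] z:[17,28] -> miss, prune
    N10 x:[40/3,46/3] y:[56/3,61/3] z:[31,33] -> miss, prune
    N17 x:[13,44/3] y:[67/3,23] z:[28,33] -> miss, prune
    N24 x:[20,21] y:[56/3,62/3] z:[19,28] -> hit [20,62/3], descend [6, 13]
      N6 x:[20,21] y:[20,61/3] z:[22,28] -> miss, prune
      N13 x:[20,61/3] y:[56/3,62/3] z:[19,20] -> hit [20,20] leaf, test {P15@t=20}
  N16 x:[40/3,53/3] y:[41/3,20] z:[19,39] -> miss, prune
  N25 x:[8,21] y:[56/3,25] z:[0,11] -> miss, prune
  N26 x:[23/3,29/3] y:[37/3,17] z:[13,29] -> miss, prune

Summary -> nodes [0, 8, 5, 10, 17, 24, 6, 13, 16, 25, 26]; box-tests=11; leaf-entries=1; first=P15

== RESULT ==
1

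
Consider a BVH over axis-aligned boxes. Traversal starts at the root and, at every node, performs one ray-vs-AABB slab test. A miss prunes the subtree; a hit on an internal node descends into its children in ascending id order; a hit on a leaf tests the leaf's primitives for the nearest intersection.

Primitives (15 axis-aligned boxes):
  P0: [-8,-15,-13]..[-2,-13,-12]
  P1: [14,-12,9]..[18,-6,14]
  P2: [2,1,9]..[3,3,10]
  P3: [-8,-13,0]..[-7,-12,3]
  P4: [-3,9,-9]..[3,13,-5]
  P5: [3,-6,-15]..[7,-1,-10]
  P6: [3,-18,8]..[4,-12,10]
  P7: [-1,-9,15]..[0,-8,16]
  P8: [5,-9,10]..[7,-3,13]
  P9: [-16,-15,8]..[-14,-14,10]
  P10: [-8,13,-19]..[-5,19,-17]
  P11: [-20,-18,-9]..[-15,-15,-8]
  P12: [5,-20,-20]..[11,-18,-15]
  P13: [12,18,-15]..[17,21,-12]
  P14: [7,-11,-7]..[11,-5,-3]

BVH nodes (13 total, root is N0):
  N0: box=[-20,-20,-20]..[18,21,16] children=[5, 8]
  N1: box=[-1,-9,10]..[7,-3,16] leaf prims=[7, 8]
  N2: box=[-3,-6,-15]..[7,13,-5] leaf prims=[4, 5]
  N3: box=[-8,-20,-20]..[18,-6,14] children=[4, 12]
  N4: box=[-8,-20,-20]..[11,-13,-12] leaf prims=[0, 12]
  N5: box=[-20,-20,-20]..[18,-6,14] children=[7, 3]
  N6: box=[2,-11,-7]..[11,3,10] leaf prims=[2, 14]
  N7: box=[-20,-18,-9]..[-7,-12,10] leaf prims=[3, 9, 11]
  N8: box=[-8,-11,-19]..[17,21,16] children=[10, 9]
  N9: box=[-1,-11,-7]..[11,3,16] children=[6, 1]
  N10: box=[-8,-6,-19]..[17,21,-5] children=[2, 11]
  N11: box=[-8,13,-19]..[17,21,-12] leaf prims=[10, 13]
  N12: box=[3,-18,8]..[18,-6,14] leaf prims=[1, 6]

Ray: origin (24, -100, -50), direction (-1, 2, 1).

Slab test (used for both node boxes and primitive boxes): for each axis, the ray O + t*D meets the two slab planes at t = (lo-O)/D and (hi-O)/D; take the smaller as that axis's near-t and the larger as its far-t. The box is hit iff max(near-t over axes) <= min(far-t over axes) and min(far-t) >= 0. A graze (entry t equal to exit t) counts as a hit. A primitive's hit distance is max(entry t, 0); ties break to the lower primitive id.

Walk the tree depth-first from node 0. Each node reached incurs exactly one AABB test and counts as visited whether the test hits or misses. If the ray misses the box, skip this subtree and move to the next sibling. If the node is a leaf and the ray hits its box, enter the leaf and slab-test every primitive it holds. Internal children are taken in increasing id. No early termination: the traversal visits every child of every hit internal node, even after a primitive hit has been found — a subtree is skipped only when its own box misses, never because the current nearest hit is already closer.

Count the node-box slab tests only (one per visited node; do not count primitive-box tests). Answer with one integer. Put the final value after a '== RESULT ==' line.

Walk:
N0 x:[6,44] y:[40,121/2] z:[30,66] -> hit [40,44], descend [5, 8]
  N5 x:[6,44] y:[40,47] z:[30,64] -> hit [40,44], descend [3, 7]
    N3 x:[6,32] y:[40,47] z:[30,64] -> miss, prune
    N7 x:[31,44] y:[41,44] z:[41,60] -> hit [41,44] leaf, test {P3(miss), P9(miss), P11@t=41}
  N8 x:[7,32] y:[89/2,121/2] z:[31,66] -> miss, prune

Visited [0, 5, 3, 7, 8]. Tests: 5 box, 1 leaf. Nearest: P11.

== RESULT ==
5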